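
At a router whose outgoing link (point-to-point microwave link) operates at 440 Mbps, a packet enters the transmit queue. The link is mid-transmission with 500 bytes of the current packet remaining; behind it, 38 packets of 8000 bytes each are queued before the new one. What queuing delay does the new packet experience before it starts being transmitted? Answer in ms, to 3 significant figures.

Each queued packet: L/R = 64000/440000000 = 0.145455 ms.
38 queued → 5.52727 ms.
Plus remaining 4000 bits of current packet: 0.00909091 ms.
Queuing delay = 5.54 ms.

5.54 ms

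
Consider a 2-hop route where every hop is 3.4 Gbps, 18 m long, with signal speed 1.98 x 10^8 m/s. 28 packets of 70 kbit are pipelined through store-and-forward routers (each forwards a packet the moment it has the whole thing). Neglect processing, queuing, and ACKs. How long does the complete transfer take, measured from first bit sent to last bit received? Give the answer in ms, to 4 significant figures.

Per-hop transmission t_tx = L/R = 70000/3400000000 = 0.0205882 ms.
Per-hop propagation t_prop = 18/198000000 = 9.09091e-05 ms.
Pipeline fill: first packet needs 2·t_tx to clear all hops; remaining 27 packets each add one t_tx.
Total = (2+28-1)·t_tx + 2·t_prop = 29·0.0205882 + 2·9.09091e-05 = 0.5972 ms.

0.5972 ms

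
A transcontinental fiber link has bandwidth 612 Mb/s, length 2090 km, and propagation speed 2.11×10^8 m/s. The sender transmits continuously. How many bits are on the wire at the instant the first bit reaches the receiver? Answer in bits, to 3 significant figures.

6060000 bits

Propagation delay = 2090000 / 211000000 = 0.00990521 s.
BDP = R × t_prop = 612000000 × 0.00990521 = 6061990 bits.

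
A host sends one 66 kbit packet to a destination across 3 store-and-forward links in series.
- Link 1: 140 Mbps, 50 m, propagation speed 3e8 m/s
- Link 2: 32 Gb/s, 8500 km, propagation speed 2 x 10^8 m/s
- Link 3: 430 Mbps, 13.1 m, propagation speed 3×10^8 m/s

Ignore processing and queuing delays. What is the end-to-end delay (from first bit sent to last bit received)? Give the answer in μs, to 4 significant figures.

L = 66000 bits.
Transmission delays (L/R per hop): 471.429, 2.0625, 153.488 μs; sum = 626.979 μs.
Propagation delays (d/s per hop): 0.166667, 42500, 0.0436667 μs; sum = 42500.2 μs.
End-to-end = 43130 μs.

43130 μs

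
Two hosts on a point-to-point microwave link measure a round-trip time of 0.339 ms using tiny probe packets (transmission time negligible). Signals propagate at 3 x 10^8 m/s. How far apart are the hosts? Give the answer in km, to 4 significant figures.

One-way propagation = RTT/2 = 0.1695 ms.
d = s × t = 300000000 × 0.0001695 = 50.85 km.

50.85 km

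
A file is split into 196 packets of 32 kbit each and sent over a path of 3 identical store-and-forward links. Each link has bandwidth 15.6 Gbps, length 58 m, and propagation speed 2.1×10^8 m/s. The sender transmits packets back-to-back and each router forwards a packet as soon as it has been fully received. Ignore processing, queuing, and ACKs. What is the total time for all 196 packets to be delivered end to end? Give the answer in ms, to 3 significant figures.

0.407 ms

Per-hop transmission t_tx = L/R = 32000/15600000000 = 0.00205128 ms.
Per-hop propagation t_prop = 58/210000000 = 0.00027619 ms.
Pipeline fill: first packet needs 3·t_tx to clear all hops; remaining 195 packets each add one t_tx.
Total = (3+196-1)·t_tx + 3·t_prop = 198·0.00205128 + 3·0.00027619 = 0.407 ms.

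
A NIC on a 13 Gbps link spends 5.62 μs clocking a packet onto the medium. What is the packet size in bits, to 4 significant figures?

73060 bits

L = R × t_tx = 13000000000 b/s × 5.62e-06 s = 73060 bits.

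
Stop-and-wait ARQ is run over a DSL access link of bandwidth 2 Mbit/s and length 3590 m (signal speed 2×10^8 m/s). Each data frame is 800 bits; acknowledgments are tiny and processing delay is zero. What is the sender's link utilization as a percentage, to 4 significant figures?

91.76 %

t_tx = L/R = 800/2000000 = 0.0004 s.
t_prop = 3590/200000000 = 1.795e-05 s; RTT = 3.59e-05 s.
Cycle = t_tx + RTT = 0.0004359 s.
Utilization = t_tx / cycle = 0.0004/0.0004359 = 91.76 %.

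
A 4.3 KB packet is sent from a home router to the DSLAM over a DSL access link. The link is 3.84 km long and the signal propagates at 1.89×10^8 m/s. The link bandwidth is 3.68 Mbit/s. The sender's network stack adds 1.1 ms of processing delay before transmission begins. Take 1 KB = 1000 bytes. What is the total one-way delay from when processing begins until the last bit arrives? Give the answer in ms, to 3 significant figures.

L = 34400 bits.
Transmission delay = L/R = 34400 / 3680000 = 9.34783 ms.
Propagation delay = d/s = 3840 m / 189000000 m/s = 0.0203175 ms.
Plus processing delay 1.1 ms = 1.1 ms.
Total = 10.5 ms.

10.5 ms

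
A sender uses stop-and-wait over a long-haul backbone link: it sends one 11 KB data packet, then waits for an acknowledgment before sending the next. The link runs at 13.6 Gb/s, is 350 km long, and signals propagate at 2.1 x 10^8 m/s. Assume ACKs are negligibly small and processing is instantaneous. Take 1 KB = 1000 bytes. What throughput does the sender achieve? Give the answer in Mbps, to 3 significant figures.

26.3 Mbps

t_tx = L/R = 88000/13600000000 = 6.47059e-06 s.
t_prop = 350000/210000000 = 0.00166667 s; RTT = 0.00333333 s.
Cycle = t_tx + RTT = 0.0033398 s.
Throughput = L / cycle = 88000 / 0.0033398 = 26.3 Mbps.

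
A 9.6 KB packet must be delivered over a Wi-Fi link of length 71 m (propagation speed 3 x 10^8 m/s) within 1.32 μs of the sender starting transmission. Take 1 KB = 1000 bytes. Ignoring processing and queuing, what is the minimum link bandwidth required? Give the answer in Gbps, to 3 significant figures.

70.9 Gbps

L = 76800 bits.
Propagation delay = 71 / 300000000 = 0.236667 μs.
Transmission budget = 1.32 − 0.236667 = 1.08333 μs.
R ≥ L / t_tx = 76800 bits / 1.08333e-06 s = 70.9 Gbps.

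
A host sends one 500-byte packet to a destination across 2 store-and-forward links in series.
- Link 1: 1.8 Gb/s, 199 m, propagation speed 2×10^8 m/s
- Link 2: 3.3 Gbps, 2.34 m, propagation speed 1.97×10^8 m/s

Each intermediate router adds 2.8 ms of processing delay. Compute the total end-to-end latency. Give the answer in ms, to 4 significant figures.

L = 500 × 8 = 4000 bits.
Transmission delays (L/R per hop): 0.00222222, 0.00121212 ms; sum = 0.00343434 ms.
Propagation delays (d/s per hop): 0.000995, 1.18782e-05 ms; sum = 0.00100688 ms.
Processing at 1 router(s): 1 × 2.8 ms = 2.8 ms.
End-to-end = 2.804 ms.

2.804 ms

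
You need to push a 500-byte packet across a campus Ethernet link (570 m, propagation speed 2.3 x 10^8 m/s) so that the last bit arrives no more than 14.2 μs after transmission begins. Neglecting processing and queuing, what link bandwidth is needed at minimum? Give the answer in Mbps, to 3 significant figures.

L = 4000 bits.
Propagation delay = 570 / 2.3e+08 = 2.47826 μs.
Transmission budget = 14.2 − 2.47826 = 11.7217 μs.
R ≥ L / t_tx = 4000 bits / 1.17217e-05 s = 341 Mbps.

341 Mbps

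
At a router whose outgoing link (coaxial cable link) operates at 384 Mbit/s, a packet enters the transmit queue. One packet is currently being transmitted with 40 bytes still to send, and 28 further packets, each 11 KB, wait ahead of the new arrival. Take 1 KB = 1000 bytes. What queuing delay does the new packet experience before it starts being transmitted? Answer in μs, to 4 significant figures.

Each queued packet: L/R = 88000/384000000 = 229.167 μs.
28 queued → 6416.67 μs.
Plus remaining 320 bits of current packet: 0.833333 μs.
Queuing delay = 6418 μs.

6418 μs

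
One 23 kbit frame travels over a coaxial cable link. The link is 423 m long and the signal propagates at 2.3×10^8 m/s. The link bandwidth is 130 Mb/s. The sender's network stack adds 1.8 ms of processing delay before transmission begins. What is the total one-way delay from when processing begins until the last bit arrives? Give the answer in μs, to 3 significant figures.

L = 23000 bits.
Transmission delay = L/R = 23000 / 130000000 = 176.923 μs.
Propagation delay = d/s = 423 m / 2.3e+08 m/s = 1.83913 μs.
Plus processing delay 1.8 ms = 1800 μs.
Total = 1980 μs.

1980 μs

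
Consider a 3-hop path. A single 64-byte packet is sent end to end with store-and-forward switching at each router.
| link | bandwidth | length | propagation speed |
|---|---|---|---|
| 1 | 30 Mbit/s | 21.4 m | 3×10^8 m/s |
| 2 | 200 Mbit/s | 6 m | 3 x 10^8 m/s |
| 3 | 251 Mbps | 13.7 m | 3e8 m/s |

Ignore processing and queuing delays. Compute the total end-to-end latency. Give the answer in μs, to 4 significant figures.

21.80 μs

L = 64 × 8 = 512 bits.
Transmission delays (L/R per hop): 17.0667, 2.56, 2.03984 μs; sum = 21.6665 μs.
Propagation delays (d/s per hop): 0.0713333, 0.02, 0.0456667 μs; sum = 0.137 μs.
End-to-end = 21.80 μs.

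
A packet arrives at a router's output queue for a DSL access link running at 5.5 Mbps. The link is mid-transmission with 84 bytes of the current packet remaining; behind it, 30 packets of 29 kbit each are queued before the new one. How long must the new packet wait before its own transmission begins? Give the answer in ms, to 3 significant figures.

Each queued packet: L/R = 29000/5500000 = 5.27273 ms.
30 queued → 158.182 ms.
Plus remaining 672 bits of current packet: 0.122182 ms.
Queuing delay = 158 ms.

158 ms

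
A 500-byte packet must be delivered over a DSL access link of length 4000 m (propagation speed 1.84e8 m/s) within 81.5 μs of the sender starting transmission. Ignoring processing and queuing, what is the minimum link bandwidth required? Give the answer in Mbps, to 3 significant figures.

66.9 Mbps

L = 4000 bits.
Propagation delay = 4000 / 184000000 = 21.7391 μs.
Transmission budget = 81.5 − 21.7391 = 59.7609 μs.
R ≥ L / t_tx = 4000 bits / 5.97609e-05 s = 66.9 Mbps.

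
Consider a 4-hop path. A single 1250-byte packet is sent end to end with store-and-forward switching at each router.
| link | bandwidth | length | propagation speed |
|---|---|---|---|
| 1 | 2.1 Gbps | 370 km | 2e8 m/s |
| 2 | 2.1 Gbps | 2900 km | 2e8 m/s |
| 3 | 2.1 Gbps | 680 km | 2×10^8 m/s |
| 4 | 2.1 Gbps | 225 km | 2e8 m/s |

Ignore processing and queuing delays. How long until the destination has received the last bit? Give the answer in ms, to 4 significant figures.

20.89 ms

L = 1250 × 8 = 10000 bits.
Transmission delay per hop = L/R = 10000/2100000000 = 0.0047619 ms; 4 hops → 0.0190476 ms.
Propagation delays (d/s per hop): 1.85, 14.5, 3.4, 1.125 ms; sum = 20.875 ms.
End-to-end = 20.89 ms.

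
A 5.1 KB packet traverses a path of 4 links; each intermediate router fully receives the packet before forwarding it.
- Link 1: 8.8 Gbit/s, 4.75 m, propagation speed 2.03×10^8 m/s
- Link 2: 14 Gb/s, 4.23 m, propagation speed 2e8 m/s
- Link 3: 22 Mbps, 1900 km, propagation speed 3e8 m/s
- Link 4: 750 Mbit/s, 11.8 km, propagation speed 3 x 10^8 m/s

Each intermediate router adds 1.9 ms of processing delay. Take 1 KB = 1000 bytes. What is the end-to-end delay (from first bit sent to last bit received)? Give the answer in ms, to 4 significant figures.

13.99 ms

L = 40800 bits.
Transmission delays (L/R per hop): 0.00463636, 0.00291429, 1.85455, 0.0544 ms; sum = 1.9165 ms.
Propagation delays (d/s per hop): 2.3399e-05, 2.115e-05, 6.33333, 0.0393333 ms; sum = 6.37271 ms.
Processing at 3 router(s): 3 × 1.9 ms = 5.7 ms.
End-to-end = 13.99 ms.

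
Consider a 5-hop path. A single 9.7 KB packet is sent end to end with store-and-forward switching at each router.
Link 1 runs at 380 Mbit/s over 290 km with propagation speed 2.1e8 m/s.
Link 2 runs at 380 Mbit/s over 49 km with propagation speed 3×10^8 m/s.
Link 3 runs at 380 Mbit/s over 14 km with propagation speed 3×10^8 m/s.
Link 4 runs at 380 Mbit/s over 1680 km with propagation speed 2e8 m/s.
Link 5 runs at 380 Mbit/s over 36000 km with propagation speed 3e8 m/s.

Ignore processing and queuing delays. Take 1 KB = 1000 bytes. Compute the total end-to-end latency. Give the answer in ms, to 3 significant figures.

L = 77600 bits.
Transmission delay per hop = L/R = 77600/380000000 = 0.204211 ms; 5 hops → 1.02105 ms.
Propagation delays (d/s per hop): 1.38095, 0.163333, 0.0466667, 8.4, 120 ms; sum = 129.991 ms.
End-to-end = 131 ms.

131 ms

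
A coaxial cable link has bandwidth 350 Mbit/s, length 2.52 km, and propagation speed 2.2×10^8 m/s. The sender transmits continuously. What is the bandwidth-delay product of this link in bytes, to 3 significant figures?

Propagation delay = 2520 / 2.2e+08 = 1.14545e-05 s.
BDP = R × t_prop = 350000000 × 1.14545e-05 = 4009.09 bits.
In bytes: 4009.09/8 = 501 bytes.

501 bytes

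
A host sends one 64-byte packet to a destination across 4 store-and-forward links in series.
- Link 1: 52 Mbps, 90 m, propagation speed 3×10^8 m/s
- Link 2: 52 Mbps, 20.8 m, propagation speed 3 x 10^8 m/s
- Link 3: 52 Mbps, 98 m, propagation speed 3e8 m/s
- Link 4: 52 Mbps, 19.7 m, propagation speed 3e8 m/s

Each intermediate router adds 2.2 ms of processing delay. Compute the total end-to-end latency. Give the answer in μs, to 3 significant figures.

L = 64 × 8 = 512 bits.
Transmission delay per hop = L/R = 512/52000000 = 9.84615 μs; 4 hops → 39.3846 μs.
Propagation delays (d/s per hop): 0.3, 0.0693333, 0.326667, 0.0656667 μs; sum = 0.761667 μs.
Processing at 3 router(s): 3 × 2.2 ms = 6600 μs.
End-to-end = 6640 μs.

6640 μs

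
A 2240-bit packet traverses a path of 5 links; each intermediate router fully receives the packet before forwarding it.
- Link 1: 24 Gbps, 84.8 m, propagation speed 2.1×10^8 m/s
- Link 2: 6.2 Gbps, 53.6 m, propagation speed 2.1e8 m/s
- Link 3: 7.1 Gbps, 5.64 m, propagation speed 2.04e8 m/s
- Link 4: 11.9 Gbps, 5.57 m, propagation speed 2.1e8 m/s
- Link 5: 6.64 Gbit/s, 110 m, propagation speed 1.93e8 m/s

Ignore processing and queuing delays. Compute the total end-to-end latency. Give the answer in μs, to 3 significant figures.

2.58 μs

Transmission delays (L/R per hop): 0.0933333, 0.36129, 0.315493, 0.188235, 0.337349 μs; sum = 1.2957 μs.
Propagation delays (d/s per hop): 0.40381, 0.255238, 0.0276471, 0.0265238, 0.569948 μs; sum = 1.28317 μs.
End-to-end = 2.58 μs.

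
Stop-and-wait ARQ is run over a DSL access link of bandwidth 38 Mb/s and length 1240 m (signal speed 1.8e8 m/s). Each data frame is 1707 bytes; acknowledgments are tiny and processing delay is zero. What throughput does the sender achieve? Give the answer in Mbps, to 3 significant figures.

t_tx = L/R = 13656/38000000 = 0.000359368 s.
t_prop = 1240/180000000 = 6.88889e-06 s; RTT = 1.37778e-05 s.
Cycle = t_tx + RTT = 0.000373146 s.
Throughput = L / cycle = 13656 / 0.000373146 = 36.6 Mbps.

36.6 Mbps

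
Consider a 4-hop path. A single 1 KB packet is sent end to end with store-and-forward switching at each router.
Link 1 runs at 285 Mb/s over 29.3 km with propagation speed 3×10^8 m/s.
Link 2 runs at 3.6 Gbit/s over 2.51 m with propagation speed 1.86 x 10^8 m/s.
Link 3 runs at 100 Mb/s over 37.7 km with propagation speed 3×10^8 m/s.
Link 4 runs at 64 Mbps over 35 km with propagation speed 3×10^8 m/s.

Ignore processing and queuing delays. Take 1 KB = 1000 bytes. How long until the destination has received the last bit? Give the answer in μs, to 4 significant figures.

L = 8000 bits.
Transmission delays (L/R per hop): 28.0702, 2.22222, 80, 125 μs; sum = 235.292 μs.
Propagation delays (d/s per hop): 97.6667, 0.0134946, 125.667, 116.667 μs; sum = 340.013 μs.
End-to-end = 575.3 μs.

575.3 μs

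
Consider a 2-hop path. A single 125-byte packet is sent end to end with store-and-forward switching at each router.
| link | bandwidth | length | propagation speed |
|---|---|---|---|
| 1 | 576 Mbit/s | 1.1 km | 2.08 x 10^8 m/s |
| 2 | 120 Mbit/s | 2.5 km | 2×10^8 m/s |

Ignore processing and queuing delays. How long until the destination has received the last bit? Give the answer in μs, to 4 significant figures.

L = 125 × 8 = 1000 bits.
Transmission delays (L/R per hop): 1.73611, 8.33333 μs; sum = 10.0694 μs.
Propagation delays (d/s per hop): 5.28846, 12.5 μs; sum = 17.7885 μs.
End-to-end = 27.86 μs.

27.86 μs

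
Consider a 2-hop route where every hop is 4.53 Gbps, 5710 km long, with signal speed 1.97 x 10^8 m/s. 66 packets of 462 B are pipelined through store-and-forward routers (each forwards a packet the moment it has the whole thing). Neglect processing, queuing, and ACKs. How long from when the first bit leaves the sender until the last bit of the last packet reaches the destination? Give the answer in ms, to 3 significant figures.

58.0 ms

Per-hop transmission t_tx = L/R = 3696/4530000000 = 0.000815894 ms.
Per-hop propagation t_prop = 5710000/197000000 = 28.9848 ms.
Pipeline fill: first packet needs 2·t_tx to clear all hops; remaining 65 packets each add one t_tx.
Total = (2+66-1)·t_tx + 2·t_prop = 67·0.000815894 + 2·28.9848 = 58.0 ms.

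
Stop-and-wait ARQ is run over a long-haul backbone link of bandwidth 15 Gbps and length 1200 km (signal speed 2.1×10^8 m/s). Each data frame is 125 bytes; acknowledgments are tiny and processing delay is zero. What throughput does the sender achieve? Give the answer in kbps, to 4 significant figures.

87.50 kbps

t_tx = L/R = 1000/15000000000 = 6.66667e-08 s.
t_prop = 1200000/210000000 = 0.00571429 s; RTT = 0.0114286 s.
Cycle = t_tx + RTT = 0.0114286 s.
Throughput = L / cycle = 1000 / 0.0114286 = 87.50 kbps.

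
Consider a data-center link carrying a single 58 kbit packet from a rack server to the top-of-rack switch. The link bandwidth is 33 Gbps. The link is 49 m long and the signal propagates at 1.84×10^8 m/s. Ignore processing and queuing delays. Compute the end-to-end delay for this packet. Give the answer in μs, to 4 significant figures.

2.024 μs

L = 58000 bits.
Transmission delay = L/R = 58000 / 33000000000 = 1.75758 μs.
Propagation delay = d/s = 49 m / 184000000 m/s = 0.266304 μs.
Total = 2.024 μs.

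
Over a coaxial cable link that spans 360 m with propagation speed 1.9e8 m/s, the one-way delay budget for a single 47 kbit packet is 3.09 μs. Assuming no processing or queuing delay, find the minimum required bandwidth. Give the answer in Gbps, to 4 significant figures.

Propagation delay = 360 / 190000000 = 1.89474 μs.
Transmission budget = 3.09 − 1.89474 = 1.19526 μs.
R ≥ L / t_tx = 47000 bits / 1.19526e-06 s = 39.32 Gbps.

39.32 Gbps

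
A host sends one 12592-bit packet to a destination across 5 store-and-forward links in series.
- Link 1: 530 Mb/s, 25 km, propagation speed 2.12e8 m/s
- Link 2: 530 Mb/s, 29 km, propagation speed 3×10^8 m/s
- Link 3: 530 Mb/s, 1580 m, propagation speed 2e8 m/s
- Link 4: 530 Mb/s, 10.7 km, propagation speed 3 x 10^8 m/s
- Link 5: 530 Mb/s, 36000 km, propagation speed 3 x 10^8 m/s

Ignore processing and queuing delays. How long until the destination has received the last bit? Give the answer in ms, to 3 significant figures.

Transmission delay per hop = L/R = 12592/530000000 = 0.0237585 ms; 5 hops → 0.118792 ms.
Propagation delays (d/s per hop): 0.117925, 0.0966667, 0.0079, 0.0356667, 120 ms; sum = 120.258 ms.
End-to-end = 120 ms.

120 ms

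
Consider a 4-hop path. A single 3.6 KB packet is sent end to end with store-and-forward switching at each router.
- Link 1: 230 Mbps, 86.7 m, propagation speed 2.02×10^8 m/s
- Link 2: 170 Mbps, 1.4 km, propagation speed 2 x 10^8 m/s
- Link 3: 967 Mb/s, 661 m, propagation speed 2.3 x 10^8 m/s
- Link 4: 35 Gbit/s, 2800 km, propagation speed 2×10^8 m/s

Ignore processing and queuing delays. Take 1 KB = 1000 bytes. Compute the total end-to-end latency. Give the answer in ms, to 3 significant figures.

L = 28800 bits.
Transmission delays (L/R per hop): 0.125217, 0.169412, 0.0297828, 0.000822857 ms; sum = 0.325235 ms.
Propagation delays (d/s per hop): 0.000429208, 0.007, 0.00287391, 14 ms; sum = 14.0103 ms.
End-to-end = 14.3 ms.

14.3 ms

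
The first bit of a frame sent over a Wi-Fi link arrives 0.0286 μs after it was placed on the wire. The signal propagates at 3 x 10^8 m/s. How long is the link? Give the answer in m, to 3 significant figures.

d = s × t_prop = 300000000 × 2.86e-08 = 8.58 m.

8.58 m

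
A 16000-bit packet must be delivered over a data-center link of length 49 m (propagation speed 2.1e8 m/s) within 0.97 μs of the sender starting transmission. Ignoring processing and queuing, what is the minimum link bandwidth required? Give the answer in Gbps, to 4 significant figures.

Propagation delay = 49 / 210000000 = 0.233333 μs.
Transmission budget = 0.97 − 0.233333 = 0.736667 μs.
R ≥ L / t_tx = 16000 bits / 7.36667e-07 s = 21.72 Gbps.

21.72 Gbps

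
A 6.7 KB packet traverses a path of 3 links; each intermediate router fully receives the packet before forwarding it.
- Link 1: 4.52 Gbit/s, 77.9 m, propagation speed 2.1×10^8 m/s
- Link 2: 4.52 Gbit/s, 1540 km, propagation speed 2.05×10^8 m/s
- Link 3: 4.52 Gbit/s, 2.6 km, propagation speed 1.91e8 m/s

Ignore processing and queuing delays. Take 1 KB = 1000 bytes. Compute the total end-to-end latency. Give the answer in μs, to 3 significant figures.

L = 53600 bits.
Transmission delay per hop = L/R = 53600/4520000000 = 11.8584 μs; 3 hops → 35.5752 μs.
Propagation delays (d/s per hop): 0.370952, 7512.2, 13.6126 μs; sum = 7526.18 μs.
End-to-end = 7560 μs.

7560 μs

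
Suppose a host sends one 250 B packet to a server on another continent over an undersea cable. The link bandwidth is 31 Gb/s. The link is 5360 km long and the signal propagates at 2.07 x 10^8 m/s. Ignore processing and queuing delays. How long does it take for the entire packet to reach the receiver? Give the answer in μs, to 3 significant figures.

L = 250 × 8 = 2000 bits.
Transmission delay = L/R = 2000 / 31000000000 = 0.0645161 μs.
Propagation delay = d/s = 5360000 m / 2.07e+08 m/s = 25893.7 μs.
Total = 25900 μs.

25900 μs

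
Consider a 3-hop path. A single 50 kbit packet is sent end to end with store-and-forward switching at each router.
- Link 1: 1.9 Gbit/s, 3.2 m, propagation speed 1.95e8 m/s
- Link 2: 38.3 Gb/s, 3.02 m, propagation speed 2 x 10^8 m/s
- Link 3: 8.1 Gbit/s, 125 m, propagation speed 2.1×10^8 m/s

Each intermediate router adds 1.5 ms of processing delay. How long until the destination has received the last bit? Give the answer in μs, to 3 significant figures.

L = 50000 bits.
Transmission delays (L/R per hop): 26.3158, 1.30548, 6.17284 μs; sum = 33.7941 μs.
Propagation delays (d/s per hop): 0.0164103, 0.0151, 0.595238 μs; sum = 0.626748 μs.
Processing at 2 router(s): 2 × 1.5 ms = 3000 μs.
End-to-end = 3030 μs.

3030 μs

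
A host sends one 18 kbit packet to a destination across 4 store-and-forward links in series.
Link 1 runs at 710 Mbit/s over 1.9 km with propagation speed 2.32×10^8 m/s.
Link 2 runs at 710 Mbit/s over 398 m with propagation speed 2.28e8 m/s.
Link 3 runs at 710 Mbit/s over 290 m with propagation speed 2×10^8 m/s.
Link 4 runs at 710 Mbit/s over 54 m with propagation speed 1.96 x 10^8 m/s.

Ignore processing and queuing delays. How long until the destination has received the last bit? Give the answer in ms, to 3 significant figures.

L = 18000 bits.
Transmission delay per hop = L/R = 18000/710000000 = 0.0253521 ms; 4 hops → 0.101408 ms.
Propagation delays (d/s per hop): 0.00818966, 0.00174561, 0.00145, 0.00027551 ms; sum = 0.0116608 ms.
End-to-end = 0.113 ms.

0.113 ms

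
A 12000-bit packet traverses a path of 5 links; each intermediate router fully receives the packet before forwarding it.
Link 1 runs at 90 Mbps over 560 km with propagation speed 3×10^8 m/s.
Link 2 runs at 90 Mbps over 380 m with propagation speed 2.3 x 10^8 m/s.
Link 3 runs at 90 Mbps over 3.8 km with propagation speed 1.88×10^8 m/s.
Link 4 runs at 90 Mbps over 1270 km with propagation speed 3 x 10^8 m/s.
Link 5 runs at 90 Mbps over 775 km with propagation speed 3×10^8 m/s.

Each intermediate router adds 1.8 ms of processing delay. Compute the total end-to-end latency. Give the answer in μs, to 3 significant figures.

16600 μs

Transmission delay per hop = L/R = 12000/90000000 = 133.333 μs; 5 hops → 666.667 μs.
Propagation delays (d/s per hop): 1866.67, 1.65217, 20.2128, 4233.33, 2583.33 μs; sum = 8705.2 μs.
Processing at 4 router(s): 4 × 1.8 ms = 7200 μs.
End-to-end = 16600 μs.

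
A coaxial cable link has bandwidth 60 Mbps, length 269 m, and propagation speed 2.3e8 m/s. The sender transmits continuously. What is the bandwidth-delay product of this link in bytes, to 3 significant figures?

8.77 bytes

Propagation delay = 269 / 2.3e+08 = 1.16957e-06 s.
BDP = R × t_prop = 60000000 × 1.16957e-06 = 70.1739 bits.
In bytes: 70.1739/8 = 8.77 bytes.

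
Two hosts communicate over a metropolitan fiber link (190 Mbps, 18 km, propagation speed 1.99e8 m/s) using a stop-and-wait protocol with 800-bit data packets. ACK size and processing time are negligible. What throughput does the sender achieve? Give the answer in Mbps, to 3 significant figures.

4.32 Mbps

t_tx = L/R = 800/190000000 = 4.21053e-06 s.
t_prop = 18000/199000000 = 9.04523e-05 s; RTT = 0.000180905 s.
Cycle = t_tx + RTT = 0.000185115 s.
Throughput = L / cycle = 800 / 0.000185115 = 4.32 Mbps.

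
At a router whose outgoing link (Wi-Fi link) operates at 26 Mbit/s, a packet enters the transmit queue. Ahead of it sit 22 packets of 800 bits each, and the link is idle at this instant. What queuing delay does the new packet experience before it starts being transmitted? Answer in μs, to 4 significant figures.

Each queued packet: L/R = 800/26000000 = 30.7692 μs.
22 queued → 676.923 μs.
Queuing delay = 676.9 μs.

676.9 μs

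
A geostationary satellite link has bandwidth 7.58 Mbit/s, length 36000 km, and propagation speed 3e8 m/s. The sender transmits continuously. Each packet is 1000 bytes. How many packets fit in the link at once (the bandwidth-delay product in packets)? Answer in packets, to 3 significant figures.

Propagation delay = 36000000 / 300000000 = 0.12 s.
BDP = R × t_prop = 7580000 × 0.12 = 909600 bits.
In packets of 8000 bits: 114 packets.

114 packets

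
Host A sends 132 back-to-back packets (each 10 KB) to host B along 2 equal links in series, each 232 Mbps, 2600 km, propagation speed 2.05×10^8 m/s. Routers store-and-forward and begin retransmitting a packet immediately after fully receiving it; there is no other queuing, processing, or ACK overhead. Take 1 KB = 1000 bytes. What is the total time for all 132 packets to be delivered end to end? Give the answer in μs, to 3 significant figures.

71200 μs

Per-hop transmission t_tx = L/R = 80000/232000000 = 344.828 μs.
Per-hop propagation t_prop = 2600000/2.05e+08 = 12682.9 μs.
Pipeline fill: first packet needs 2·t_tx to clear all hops; remaining 131 packets each add one t_tx.
Total = (2+132-1)·t_tx + 2·t_prop = 133·344.828 + 2·12682.9 = 71200 μs.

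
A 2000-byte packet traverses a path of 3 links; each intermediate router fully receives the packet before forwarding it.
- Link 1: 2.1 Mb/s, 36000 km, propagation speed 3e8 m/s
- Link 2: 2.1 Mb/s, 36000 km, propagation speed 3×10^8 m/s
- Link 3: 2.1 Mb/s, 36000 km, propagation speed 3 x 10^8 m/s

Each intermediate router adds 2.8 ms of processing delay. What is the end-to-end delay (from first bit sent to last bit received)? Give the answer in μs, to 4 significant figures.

L = 2000 × 8 = 16000 bits.
Transmission delay per hop = L/R = 16000/2100000 = 7619.05 μs; 3 hops → 22857.1 μs.
Propagation delays (d/s per hop): 120000, 120000, 120000 μs; sum = 360000 μs.
Processing at 2 router(s): 2 × 2.8 ms = 5600 μs.
End-to-end = 388500 μs.

388500 μs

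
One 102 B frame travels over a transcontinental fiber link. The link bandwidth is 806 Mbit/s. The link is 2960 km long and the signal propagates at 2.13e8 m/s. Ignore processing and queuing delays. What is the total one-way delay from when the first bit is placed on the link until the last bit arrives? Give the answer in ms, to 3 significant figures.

13.9 ms

L = 102 × 8 = 816 bits.
Transmission delay = L/R = 816 / 806000000 = 0.00101241 ms.
Propagation delay = d/s = 2960000 m / 213000000 m/s = 13.8967 ms.
Total = 13.9 ms.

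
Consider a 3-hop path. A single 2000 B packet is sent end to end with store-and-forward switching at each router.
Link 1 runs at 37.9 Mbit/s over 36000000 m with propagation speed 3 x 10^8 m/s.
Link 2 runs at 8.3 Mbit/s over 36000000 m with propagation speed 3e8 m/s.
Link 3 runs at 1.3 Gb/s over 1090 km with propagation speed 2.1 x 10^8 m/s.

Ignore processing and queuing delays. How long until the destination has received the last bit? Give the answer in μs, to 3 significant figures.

L = 2000 × 8 = 16000 bits.
Transmission delays (L/R per hop): 422.164, 1927.71, 12.3077 μs; sum = 2362.18 μs.
Propagation delays (d/s per hop): 120000, 120000, 5190.48 μs; sum = 245190 μs.
End-to-end = 248000 μs.

248000 μs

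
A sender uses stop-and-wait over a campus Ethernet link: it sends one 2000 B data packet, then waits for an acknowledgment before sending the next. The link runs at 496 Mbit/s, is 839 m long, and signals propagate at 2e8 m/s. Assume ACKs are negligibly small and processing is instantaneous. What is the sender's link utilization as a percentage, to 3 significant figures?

79.4 %

t_tx = L/R = 16000/496000000 = 3.22581e-05 s.
t_prop = 839/200000000 = 4.195e-06 s; RTT = 8.39e-06 s.
Cycle = t_tx + RTT = 4.06481e-05 s.
Utilization = t_tx / cycle = 3.22581e-05/4.06481e-05 = 79.4 %.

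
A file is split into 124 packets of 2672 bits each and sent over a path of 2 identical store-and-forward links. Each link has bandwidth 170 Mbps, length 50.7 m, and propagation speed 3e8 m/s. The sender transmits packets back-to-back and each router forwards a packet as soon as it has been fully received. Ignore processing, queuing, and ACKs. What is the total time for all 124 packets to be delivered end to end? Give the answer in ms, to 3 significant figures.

1.97 ms

Per-hop transmission t_tx = L/R = 2672/170000000 = 0.0157176 ms.
Per-hop propagation t_prop = 50.7/300000000 = 0.000169 ms.
Pipeline fill: first packet needs 2·t_tx to clear all hops; remaining 123 packets each add one t_tx.
Total = (2+124-1)·t_tx + 2·t_prop = 125·0.0157176 + 2·0.000169 = 1.97 ms.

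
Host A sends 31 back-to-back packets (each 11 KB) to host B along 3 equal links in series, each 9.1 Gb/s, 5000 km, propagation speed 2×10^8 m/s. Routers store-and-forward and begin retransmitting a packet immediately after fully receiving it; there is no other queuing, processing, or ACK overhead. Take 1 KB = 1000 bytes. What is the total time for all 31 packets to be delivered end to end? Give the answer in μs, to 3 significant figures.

Per-hop transmission t_tx = L/R = 88000/9100000000 = 9.67033 μs.
Per-hop propagation t_prop = 5000000/200000000 = 25000 μs.
Pipeline fill: first packet needs 3·t_tx to clear all hops; remaining 30 packets each add one t_tx.
Total = (3+31-1)·t_tx + 3·t_prop = 33·9.67033 + 3·25000 = 75300 μs.

75300 μs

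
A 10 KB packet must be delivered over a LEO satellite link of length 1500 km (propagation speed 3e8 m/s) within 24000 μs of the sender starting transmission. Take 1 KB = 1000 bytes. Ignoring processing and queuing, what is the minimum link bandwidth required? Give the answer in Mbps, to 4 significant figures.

L = 80000 bits.
Propagation delay = 1500000 / 300000000 = 5000 μs.
Transmission budget = 24000 − 5000 = 19000 μs.
R ≥ L / t_tx = 80000 bits / 0.019 s = 4.211 Mbps.

4.211 Mbps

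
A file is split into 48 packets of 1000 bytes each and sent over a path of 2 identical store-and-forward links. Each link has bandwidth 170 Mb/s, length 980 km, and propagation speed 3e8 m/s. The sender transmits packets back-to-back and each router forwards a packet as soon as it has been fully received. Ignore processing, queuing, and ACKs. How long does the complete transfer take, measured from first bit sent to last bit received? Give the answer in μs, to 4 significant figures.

8839 μs

Per-hop transmission t_tx = L/R = 8000/170000000 = 47.0588 μs.
Per-hop propagation t_prop = 980000/300000000 = 3266.67 μs.
Pipeline fill: first packet needs 2·t_tx to clear all hops; remaining 47 packets each add one t_tx.
Total = (2+48-1)·t_tx + 2·t_prop = 49·47.0588 + 2·3266.67 = 8839 μs.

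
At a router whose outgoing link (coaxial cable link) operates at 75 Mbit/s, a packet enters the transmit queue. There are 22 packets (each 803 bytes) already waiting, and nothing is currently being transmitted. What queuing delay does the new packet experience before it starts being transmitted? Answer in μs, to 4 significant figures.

Each queued packet: L/R = 6424/75000000 = 85.6533 μs.
22 queued → 1884.37 μs.
Queuing delay = 1884 μs.

1884 μs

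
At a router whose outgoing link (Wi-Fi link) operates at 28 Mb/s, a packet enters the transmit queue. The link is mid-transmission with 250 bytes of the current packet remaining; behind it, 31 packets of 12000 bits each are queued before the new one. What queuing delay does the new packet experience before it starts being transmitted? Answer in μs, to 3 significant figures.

13400 μs

Each queued packet: L/R = 12000/28000000 = 428.571 μs.
31 queued → 13285.7 μs.
Plus remaining 2000 bits of current packet: 71.4286 μs.
Queuing delay = 13400 μs.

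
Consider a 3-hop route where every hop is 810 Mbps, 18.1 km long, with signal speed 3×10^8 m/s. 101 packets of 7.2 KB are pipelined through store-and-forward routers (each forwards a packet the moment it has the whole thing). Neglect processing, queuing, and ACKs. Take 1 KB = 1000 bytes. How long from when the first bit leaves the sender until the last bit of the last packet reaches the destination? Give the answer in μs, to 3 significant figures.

Per-hop transmission t_tx = L/R = 57600/810000000 = 71.1111 μs.
Per-hop propagation t_prop = 18100/300000000 = 60.3333 μs.
Pipeline fill: first packet needs 3·t_tx to clear all hops; remaining 100 packets each add one t_tx.
Total = (3+101-1)·t_tx + 3·t_prop = 103·71.1111 + 3·60.3333 = 7510 μs.

7510 μs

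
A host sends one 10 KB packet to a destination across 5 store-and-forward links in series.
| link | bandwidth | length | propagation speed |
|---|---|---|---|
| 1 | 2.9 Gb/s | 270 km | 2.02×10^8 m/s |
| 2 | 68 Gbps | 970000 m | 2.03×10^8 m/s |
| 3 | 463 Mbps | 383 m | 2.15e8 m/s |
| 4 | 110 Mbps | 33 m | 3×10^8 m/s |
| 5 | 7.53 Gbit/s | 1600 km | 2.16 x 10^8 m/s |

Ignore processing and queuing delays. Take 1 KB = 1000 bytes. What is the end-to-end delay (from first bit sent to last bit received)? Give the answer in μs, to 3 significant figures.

L = 80000 bits.
Transmission delays (L/R per hop): 27.5862, 1.17647, 172.786, 727.273, 10.6242 μs; sum = 939.446 μs.
Propagation delays (d/s per hop): 1336.63, 4778.33, 1.7814, 0.11, 7407.41 μs; sum = 13524.3 μs.
End-to-end = 14500 μs.

14500 μs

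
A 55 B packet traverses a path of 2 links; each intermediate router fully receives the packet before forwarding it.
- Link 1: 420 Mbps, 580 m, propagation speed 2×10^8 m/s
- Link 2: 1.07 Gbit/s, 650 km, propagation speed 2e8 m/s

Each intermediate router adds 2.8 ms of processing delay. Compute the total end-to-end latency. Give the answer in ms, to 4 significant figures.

L = 55 × 8 = 440 bits.
Transmission delays (L/R per hop): 0.00104762, 0.000411215 ms; sum = 0.00145883 ms.
Propagation delays (d/s per hop): 0.0029, 3.25 ms; sum = 3.2529 ms.
Processing at 1 router(s): 1 × 2.8 ms = 2.8 ms.
End-to-end = 6.054 ms.

6.054 ms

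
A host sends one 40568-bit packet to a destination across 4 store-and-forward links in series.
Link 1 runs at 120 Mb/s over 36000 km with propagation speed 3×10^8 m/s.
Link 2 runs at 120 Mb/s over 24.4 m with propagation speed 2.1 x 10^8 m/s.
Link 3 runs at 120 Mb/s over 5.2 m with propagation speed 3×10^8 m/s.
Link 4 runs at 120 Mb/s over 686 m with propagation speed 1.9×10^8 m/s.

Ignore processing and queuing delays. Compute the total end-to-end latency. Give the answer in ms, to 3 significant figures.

Transmission delay per hop = L/R = 40568/120000000 = 0.338067 ms; 4 hops → 1.35227 ms.
Propagation delays (d/s per hop): 120, 0.00011619, 1.73333e-05, 0.00361053 ms; sum = 120.004 ms.
End-to-end = 121 ms.

121 ms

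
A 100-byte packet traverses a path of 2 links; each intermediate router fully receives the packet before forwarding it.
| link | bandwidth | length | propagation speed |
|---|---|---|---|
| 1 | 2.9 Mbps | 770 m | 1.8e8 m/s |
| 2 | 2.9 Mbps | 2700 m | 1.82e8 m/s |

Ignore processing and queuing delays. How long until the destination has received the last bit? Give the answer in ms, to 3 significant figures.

0.571 ms

L = 100 × 8 = 800 bits.
Transmission delay per hop = L/R = 800/2900000 = 0.275862 ms; 2 hops → 0.551724 ms.
Propagation delays (d/s per hop): 0.00427778, 0.0148352 ms; sum = 0.0191129 ms.
End-to-end = 0.571 ms.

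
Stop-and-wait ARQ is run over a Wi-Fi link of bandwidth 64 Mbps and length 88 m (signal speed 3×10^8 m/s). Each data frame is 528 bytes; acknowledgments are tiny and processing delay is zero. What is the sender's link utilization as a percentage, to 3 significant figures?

t_tx = L/R = 4224/64000000 = 6.6e-05 s.
t_prop = 88/300000000 = 2.93333e-07 s; RTT = 5.86667e-07 s.
Cycle = t_tx + RTT = 6.65867e-05 s.
Utilization = t_tx / cycle = 6.6e-05/6.65867e-05 = 99.1 %.

99.1 %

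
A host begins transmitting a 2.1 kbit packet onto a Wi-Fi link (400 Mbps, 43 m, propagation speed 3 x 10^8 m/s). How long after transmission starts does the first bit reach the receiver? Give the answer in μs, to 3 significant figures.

0.143 μs

First bit experiences only propagation delay: d/s = 43/300000000 = 0.143 μs.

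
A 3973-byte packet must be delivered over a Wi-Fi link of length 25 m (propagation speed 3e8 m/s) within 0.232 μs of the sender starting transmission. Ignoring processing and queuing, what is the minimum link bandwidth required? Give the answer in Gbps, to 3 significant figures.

L = 31784 bits.
Propagation delay = 25 / 300000000 = 0.0833333 μs.
Transmission budget = 0.232 − 0.0833333 = 0.148667 μs.
R ≥ L / t_tx = 31784 bits / 1.48667e-07 s = 214 Gbps.

214 Gbps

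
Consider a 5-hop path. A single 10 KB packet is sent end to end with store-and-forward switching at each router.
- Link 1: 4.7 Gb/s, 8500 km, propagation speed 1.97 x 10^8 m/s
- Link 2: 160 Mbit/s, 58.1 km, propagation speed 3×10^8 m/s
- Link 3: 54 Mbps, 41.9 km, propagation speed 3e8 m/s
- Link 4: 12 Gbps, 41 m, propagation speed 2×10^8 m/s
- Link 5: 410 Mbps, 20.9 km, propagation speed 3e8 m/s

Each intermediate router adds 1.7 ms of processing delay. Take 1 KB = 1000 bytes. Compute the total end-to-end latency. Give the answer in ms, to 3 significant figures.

L = 80000 bits.
Transmission delays (L/R per hop): 0.0170213, 0.5, 1.48148, 0.00666667, 0.195122 ms; sum = 2.20029 ms.
Propagation delays (d/s per hop): 43.1472, 0.193667, 0.139667, 0.000205, 0.0696667 ms; sum = 43.5504 ms.
Processing at 4 router(s): 4 × 1.7 ms = 6.8 ms.
End-to-end = 52.6 ms.

52.6 ms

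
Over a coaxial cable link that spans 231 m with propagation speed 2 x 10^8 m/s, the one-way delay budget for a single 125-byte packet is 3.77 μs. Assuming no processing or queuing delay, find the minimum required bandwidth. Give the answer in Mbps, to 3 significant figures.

382 Mbps

L = 1000 bits.
Propagation delay = 231 / 200000000 = 1.155 μs.
Transmission budget = 3.77 − 1.155 = 2.615 μs.
R ≥ L / t_tx = 1000 bits / 2.615e-06 s = 382 Mbps.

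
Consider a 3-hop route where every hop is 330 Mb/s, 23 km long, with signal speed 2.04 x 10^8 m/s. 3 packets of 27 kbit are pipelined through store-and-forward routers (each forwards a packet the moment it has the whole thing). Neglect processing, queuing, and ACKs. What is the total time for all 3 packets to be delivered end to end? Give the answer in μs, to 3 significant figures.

Per-hop transmission t_tx = L/R = 27000/330000000 = 81.8182 μs.
Per-hop propagation t_prop = 23000/204000000 = 112.745 μs.
Pipeline fill: first packet needs 3·t_tx to clear all hops; remaining 2 packets each add one t_tx.
Total = (3+3-1)·t_tx + 3·t_prop = 5·81.8182 + 3·112.745 = 747 μs.

747 μs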